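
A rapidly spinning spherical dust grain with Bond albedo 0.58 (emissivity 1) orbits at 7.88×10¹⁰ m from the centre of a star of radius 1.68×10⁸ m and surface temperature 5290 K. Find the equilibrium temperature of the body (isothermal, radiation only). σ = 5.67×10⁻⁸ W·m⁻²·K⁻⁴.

T ≈ 139 K

The star's surface emits σT_*⁴; at distance d the flux is S = σT_*⁴(R_*/d)².
S = 5.67×10⁻⁸·(5290)⁴·(1.68×10⁸/7.88×10¹⁰)² = 201.8 W/m².
For an isothermal sphere T⁴ = (1−a)S/(4σ) = 3.737×10⁸ K⁴.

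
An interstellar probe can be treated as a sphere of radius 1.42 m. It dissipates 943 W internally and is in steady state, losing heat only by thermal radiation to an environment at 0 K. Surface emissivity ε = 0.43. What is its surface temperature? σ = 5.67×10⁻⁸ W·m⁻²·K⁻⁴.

Steady state: internal power = radiated power, P = εσA T⁴.
Radiating area A = 4πr² = 25.34 m².
T⁴ = P/(εσA) = 943/(0.43·5.67×10⁻⁸·25.34) = 1.526×10⁹ K⁴.
T = (1.526×10⁹)^(1/4).

T ≈ 198 K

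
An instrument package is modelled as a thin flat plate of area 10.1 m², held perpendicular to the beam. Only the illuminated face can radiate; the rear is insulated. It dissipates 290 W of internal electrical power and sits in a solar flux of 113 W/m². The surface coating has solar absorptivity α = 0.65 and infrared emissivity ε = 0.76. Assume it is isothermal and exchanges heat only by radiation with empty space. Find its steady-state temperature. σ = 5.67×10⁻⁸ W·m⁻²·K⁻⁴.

At steady state, absorbed solar power + internal power = radiated power.
Absorbed: α·S·A_cross = 0.65·113·10.10 = 741.8 W (cross-section A).
Total input = 741.8 + 290 = 1032 W.
Radiated: εσ·A_surf·T⁴ with A_surf = A = 10.10 m².
T⁴ = 1032/(0.76·5.67×10⁻⁸·10.10) = 2.371×10⁹ K⁴.

T ≈ 221 K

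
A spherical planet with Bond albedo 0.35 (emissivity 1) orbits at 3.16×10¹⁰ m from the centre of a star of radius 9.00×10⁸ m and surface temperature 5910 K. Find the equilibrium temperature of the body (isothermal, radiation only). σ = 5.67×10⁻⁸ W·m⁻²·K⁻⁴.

T ≈ 633 K

The star's surface emits σT_*⁴; at distance d the flux is S = σT_*⁴(R_*/d)².
S = 5.67×10⁻⁸·(5910)⁴·(9.00×10⁸/3.16×10¹⁰)² = 56110 W/m².
For an isothermal sphere T⁴ = (1−a)S/(4σ) = 1.608×10¹¹ K⁴.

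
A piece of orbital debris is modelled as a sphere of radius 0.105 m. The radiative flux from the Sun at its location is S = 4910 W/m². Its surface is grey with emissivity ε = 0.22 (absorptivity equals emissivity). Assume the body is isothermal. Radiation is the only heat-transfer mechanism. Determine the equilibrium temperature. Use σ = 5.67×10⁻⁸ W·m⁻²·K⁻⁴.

T ≈ 384 K

At equilibrium, absorbed power = emitted power.
Absorbing cross-section = πr² = 0.03464 m²; emitting surface = 4πr² = 0.1385 m² (ratio 4).
εS·A_cross = εσ·A_surf·T⁴  ⇒  T⁴ = S/(4σ)   (ε cancels).
T⁴ = 4910/(4·5.67×10⁻⁸) = 2.165×10¹⁰ K⁴.
T = (2.165×10¹⁰)^(1/4).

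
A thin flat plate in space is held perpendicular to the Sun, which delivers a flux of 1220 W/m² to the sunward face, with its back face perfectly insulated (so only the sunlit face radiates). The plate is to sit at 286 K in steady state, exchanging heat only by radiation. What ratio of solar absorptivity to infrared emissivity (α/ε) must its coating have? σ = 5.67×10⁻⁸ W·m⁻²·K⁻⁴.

Balance: αS·A = εσ·1A·T⁴ ⇒ α/ε = σT⁴/S.
α/ε = 5.67×10⁻⁸·(286)⁴/1220 = 5.67×10⁻⁸·6.691×10⁹/1220.

α/ε ≈ 0.311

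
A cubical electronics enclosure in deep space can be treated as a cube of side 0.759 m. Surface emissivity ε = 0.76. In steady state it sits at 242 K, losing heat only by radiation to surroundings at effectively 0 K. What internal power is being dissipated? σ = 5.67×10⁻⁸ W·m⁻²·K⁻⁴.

P ≈ 511 W

Steady state: P = εσA T⁴.
A = 6L² = 3.456 m²; T⁴ = (242)⁴ = 3.430×10⁹ K⁴.
P = 0.76 × 5.67×10⁻⁸ × 3.456 × 3.430×10⁹.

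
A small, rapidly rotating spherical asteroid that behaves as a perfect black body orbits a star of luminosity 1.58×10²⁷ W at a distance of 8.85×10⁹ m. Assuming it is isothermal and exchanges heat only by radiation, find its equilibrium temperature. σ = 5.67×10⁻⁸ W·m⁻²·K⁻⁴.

T ≈ 1630 K

First find the stellar flux at distance d: S = L/(4πd²) = 1.58×10²⁷/(4π·(8.85×10⁹)²) = 1.605×10⁶ W/m².
For an isothermal sphere, absorbed (1−a)S·πr² = emitted σ·4πr²·T⁴, so T⁴ = (1−a)S/(4σ).
T⁴ = 1.00·1.605×10⁶/(4·5.67×10⁻⁸) = 7.078×10¹² K⁴.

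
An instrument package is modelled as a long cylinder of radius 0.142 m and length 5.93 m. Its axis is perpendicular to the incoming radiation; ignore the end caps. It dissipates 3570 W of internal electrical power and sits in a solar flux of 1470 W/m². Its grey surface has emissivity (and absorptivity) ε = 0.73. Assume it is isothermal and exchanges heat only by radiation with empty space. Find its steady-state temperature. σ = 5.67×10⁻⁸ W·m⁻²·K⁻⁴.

At steady state, absorbed solar power + internal power = radiated power.
Absorbed: α·S·A_cross = 0.73·1470·1.684 = 1807 W (cross-section 2rL).
Total input = 1807 + 3570 = 5377 W.
Radiated: εσ·A_surf·T⁴ with A_surf = 2πrL = 5.291 m².
T⁴ = 5377/(0.73·5.67×10⁻⁸·5.291) = 2.455×10¹⁰ K⁴.

T ≈ 396 K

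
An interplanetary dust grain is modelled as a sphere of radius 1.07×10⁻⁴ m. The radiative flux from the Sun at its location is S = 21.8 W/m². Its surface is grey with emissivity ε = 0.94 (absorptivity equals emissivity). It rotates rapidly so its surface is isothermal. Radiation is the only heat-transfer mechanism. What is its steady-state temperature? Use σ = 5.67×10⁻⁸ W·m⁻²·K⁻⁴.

T ≈ 99.0 K

At equilibrium, absorbed power = emitted power.
Absorbing cross-section = πr² = 3.597×10⁻⁸ m²; emitting surface = 4πr² = 1.439×10⁻⁷ m² (ratio 4).
εS·A_cross = εσ·A_surf·T⁴  ⇒  T⁴ = S/(4σ)   (ε cancels).
T⁴ = 21.8/(4·5.67×10⁻⁸) = 9.612×10⁷ K⁴.
T = (9.612×10⁷)^(1/4).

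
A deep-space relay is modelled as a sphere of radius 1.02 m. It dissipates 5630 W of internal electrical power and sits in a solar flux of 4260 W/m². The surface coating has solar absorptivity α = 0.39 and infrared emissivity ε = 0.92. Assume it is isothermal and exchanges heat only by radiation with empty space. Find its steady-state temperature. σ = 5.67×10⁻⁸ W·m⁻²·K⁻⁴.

T ≈ 357 K

At steady state, absorbed solar power + internal power = radiated power.
Absorbed: α·S·A_cross = 0.39·4260·3.269 = 5430 W (cross-section πr²).
Total input = 5430 + 5630 = 11060 W.
Radiated: εσ·A_surf·T⁴ with A_surf = 4πr² = 13.07 m².
T⁴ = 11060/(0.92·5.67×10⁻⁸·13.07) = 1.622×10¹⁰ K⁴.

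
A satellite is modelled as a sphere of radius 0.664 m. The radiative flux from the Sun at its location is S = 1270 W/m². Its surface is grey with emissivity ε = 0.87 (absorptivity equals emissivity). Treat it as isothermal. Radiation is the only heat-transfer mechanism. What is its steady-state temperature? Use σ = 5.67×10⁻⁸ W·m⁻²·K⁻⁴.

At equilibrium, absorbed power = emitted power.
Absorbing cross-section = πr² = 1.385 m²; emitting surface = 4πr² = 5.540 m² (ratio 4).
εS·A_cross = εσ·A_surf·T⁴  ⇒  T⁴ = S/(4σ)   (ε cancels).
T⁴ = 1270/(4·5.67×10⁻⁸) = 5.600×10⁹ K⁴.
T = (5.600×10⁹)^(1/4).

T ≈ 274 K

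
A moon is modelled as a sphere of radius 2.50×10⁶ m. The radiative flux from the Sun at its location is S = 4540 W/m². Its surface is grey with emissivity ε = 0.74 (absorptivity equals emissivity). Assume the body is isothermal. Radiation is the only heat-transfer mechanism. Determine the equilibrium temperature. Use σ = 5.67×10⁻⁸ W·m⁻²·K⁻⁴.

T ≈ 376 K

At equilibrium, absorbed power = emitted power.
Absorbing cross-section = πr² = 1.963×10¹³ m²; emitting surface = 4πr² = 7.854×10¹³ m² (ratio 4).
εS·A_cross = εσ·A_surf·T⁴  ⇒  T⁴ = S/(4σ)   (ε cancels).
T⁴ = 4540/(4·5.67×10⁻⁸) = 2.002×10¹⁰ K⁴.
T = (2.002×10¹⁰)^(1/4).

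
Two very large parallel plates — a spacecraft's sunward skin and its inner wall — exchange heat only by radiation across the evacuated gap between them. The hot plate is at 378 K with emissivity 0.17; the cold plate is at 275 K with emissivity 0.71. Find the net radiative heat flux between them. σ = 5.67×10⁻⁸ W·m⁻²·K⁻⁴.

For two infinite grey parallel plates, q = σ(T₁⁴ − T₂⁴)/(1/ε₁ + 1/ε₂ − 1).
T₁⁴ − T₂⁴ = 2.042×10¹⁰ − 5.719×10⁹ = 1.470×10¹⁰ K⁴.
1/ε₁ + 1/ε₂ − 1 = 5.882 + 1.408 − 1 = 6.291.
q = 5.67×10⁻⁸ × 1.470×10¹⁰ / 6.291.

q ≈ 132 W/m²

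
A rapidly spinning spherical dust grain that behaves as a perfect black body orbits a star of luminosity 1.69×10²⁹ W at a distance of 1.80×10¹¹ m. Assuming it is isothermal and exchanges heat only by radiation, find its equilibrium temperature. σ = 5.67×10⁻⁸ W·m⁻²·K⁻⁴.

T ≈ 1160 K

First find the stellar flux at distance d: S = L/(4πd²) = 1.69×10²⁹/(4π·(1.80×10¹¹)²) = 4.151×10⁵ W/m².
For an isothermal sphere, absorbed (1−a)S·πr² = emitted σ·4πr²·T⁴, so T⁴ = (1−a)S/(4σ).
T⁴ = 1.00·4.151×10⁵/(4·5.67×10⁻⁸) = 1.830×10¹² K⁴.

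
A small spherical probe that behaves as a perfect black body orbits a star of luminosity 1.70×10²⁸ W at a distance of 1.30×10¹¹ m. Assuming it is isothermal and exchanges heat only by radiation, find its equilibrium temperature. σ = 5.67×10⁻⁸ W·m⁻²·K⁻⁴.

First find the stellar flux at distance d: S = L/(4πd²) = 1.70×10²⁸/(4π·(1.30×10¹¹)²) = 80050 W/m².
For an isothermal sphere, absorbed (1−a)S·πr² = emitted σ·4πr²·T⁴, so T⁴ = (1−a)S/(4σ).
T⁴ = 1.00·80050/(4·5.67×10⁻⁸) = 3.529×10¹¹ K⁴.

T ≈ 771 K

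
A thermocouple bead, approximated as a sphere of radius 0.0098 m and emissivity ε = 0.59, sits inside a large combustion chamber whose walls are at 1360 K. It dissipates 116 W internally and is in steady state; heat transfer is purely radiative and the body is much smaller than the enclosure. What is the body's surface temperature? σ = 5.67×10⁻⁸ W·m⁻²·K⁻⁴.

T ≈ 1580 K

For a small grey body in a large enclosure, net radiated power = εσA(T⁴ − T_w⁴).
Steady state: P = εσA(T⁴ − T_w⁴) with A = 4πr² = 0.001207 m².
T⁴ = P/(εσA) + T_w⁴ = 116/(0.59·5.67×10⁻⁸·0.001207) + (1360)⁴
    = 2.873×10¹² + 3.421×10¹² = 6.294×10¹² K⁴.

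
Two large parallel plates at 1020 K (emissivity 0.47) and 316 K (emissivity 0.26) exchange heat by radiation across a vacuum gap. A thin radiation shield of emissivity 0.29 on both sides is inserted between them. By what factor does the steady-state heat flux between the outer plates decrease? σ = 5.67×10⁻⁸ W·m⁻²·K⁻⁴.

Without shield: q₀ = σΔ(T⁴)/(1/ε₁+1/ε₂−1) with denominator 4.974.
With shield the two gaps are in series; the resistances add: (1/ε₁+1/ε_s−1)+(1/ε_s+1/ε₂−1) = 4.576+6.294 = 10.87.
Heat-flux ratio q₀/q = 10.87/4.974.

factor ≈ 2.19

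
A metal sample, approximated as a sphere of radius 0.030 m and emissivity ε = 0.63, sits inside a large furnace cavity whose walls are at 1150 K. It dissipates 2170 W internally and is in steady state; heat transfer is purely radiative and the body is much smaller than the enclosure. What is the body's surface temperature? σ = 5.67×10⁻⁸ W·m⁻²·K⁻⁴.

For a small grey body in a large enclosure, net radiated power = εσA(T⁴ − T_w⁴).
Steady state: P = εσA(T⁴ − T_w⁴) with A = 4πr² = 0.01131 m².
T⁴ = P/(εσA) + T_w⁴ = 2170/(0.63·5.67×10⁻⁸·0.01131) + (1150)⁴
    = 5.371×10¹² + 1.749×10¹² = 7.120×10¹² K⁴.

T ≈ 1630 K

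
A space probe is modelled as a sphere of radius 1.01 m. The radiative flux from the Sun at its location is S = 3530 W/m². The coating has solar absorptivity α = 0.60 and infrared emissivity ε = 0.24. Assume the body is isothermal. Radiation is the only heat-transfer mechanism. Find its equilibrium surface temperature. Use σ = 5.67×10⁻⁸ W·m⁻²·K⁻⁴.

At equilibrium, absorbed power = emitted power.
Absorbing cross-section = πr² = 3.205 m²; emitting surface = 4πr² = 12.82 m² (ratio 4).
αS·A_cross = εσ·A_surf·T⁴  ⇒  T⁴ = αS/(ε·4σ).
T⁴ = 0.600·3530/(0.24·4·5.67×10⁻⁸) = 3.891×10¹⁰ K⁴.
T = (3.891×10¹⁰)^(1/4).

T ≈ 444 K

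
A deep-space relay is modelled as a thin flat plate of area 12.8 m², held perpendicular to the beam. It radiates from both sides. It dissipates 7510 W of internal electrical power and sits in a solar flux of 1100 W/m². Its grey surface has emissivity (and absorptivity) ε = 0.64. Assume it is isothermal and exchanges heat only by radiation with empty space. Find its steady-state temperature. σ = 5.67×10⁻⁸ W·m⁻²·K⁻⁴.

T ≈ 365 K

At steady state, absorbed solar power + internal power = radiated power.
Absorbed: α·S·A_cross = 0.64·1100·12.80 = 9011 W (cross-section A).
Total input = 9011 + 7510 = 16520 W.
Radiated: εσ·A_surf·T⁴ with A_surf = 2A = 25.60 m².
T⁴ = 16520/(0.64·5.67×10⁻⁸·25.60) = 1.778×10¹⁰ K⁴.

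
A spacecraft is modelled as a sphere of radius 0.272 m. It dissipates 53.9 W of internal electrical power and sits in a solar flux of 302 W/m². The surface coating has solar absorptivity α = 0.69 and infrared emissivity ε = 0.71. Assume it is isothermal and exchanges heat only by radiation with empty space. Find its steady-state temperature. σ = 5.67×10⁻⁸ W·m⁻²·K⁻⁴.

At steady state, absorbed solar power + internal power = radiated power.
Absorbed: α·S·A_cross = 0.69·302·0.2324 = 48.43 W (cross-section πr²).
Total input = 48.43 + 53.9 = 102.3 W.
Radiated: εσ·A_surf·T⁴ with A_surf = 4πr² = 0.9297 m².
T⁴ = 102.3/(0.71·5.67×10⁻⁸·0.9297) = 2.734×10⁹ K⁴.

T ≈ 229 K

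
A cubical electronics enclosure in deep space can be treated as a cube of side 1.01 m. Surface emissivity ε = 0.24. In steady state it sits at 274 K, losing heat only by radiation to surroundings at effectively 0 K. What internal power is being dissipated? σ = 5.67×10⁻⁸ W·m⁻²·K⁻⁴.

P ≈ 469 W

Steady state: P = εσA T⁴.
A = 6L² = 6.121 m²; T⁴ = (274)⁴ = 5.636×10⁹ K⁴.
P = 0.24 × 5.67×10⁻⁸ × 6.121 × 5.636×10⁹.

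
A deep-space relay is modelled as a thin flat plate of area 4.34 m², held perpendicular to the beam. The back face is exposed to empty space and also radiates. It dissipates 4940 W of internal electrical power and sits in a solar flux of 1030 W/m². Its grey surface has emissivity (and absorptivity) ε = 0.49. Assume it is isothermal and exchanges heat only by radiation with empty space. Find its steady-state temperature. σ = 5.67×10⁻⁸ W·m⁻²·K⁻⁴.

At steady state, absorbed solar power + internal power = radiated power.
Absorbed: α·S·A_cross = 0.49·1030·4.340 = 2190 W (cross-section A).
Total input = 2190 + 4940 = 7130 W.
Radiated: εσ·A_surf·T⁴ with A_surf = 2A = 8.680 m².
T⁴ = 7130/(0.49·5.67×10⁻⁸·8.680) = 2.957×10¹⁰ K⁴.

T ≈ 415 K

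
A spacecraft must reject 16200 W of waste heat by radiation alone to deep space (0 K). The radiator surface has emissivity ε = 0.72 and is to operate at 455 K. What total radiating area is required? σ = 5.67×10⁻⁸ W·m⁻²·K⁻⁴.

P = εσA T⁴ ⇒ A = P/(εσT⁴).
T⁴ = 4.286×10¹⁰ K⁴.
A = 16200/(0.72 × 5.67×10⁻⁸ × 4.286×10¹⁰).

A ≈ 9.26 m²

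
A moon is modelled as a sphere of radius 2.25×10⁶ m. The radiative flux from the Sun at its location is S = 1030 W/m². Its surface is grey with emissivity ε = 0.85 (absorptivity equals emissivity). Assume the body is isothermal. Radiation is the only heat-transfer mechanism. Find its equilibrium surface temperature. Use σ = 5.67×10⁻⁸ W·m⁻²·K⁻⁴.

T ≈ 260 K

At equilibrium, absorbed power = emitted power.
Absorbing cross-section = πr² = 1.590×10¹³ m²; emitting surface = 4πr² = 6.362×10¹³ m² (ratio 4).
εS·A_cross = εσ·A_surf·T⁴  ⇒  T⁴ = S/(4σ)   (ε cancels).
T⁴ = 1030/(4·5.67×10⁻⁸) = 4.541×10⁹ K⁴.
T = (4.541×10⁹)^(1/4).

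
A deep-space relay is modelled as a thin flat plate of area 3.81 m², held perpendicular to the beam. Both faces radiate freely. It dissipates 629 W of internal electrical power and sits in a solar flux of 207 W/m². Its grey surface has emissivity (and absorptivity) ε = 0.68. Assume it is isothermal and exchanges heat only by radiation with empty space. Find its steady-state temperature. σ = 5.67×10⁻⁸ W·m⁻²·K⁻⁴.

T ≈ 251 K

At steady state, absorbed solar power + internal power = radiated power.
Absorbed: α·S·A_cross = 0.68·207·3.810 = 536.3 W (cross-section A).
Total input = 536.3 + 629 = 1165 W.
Radiated: εσ·A_surf·T⁴ with A_surf = 2A = 7.620 m².
T⁴ = 1165/(0.68·5.67×10⁻⁸·7.620) = 3.966×10⁹ K⁴.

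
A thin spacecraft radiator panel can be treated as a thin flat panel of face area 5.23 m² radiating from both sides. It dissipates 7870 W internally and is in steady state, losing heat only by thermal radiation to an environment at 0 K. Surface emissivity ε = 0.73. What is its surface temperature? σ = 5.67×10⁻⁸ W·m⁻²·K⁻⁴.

Steady state: internal power = radiated power, P = εσA T⁴.
Radiating area A = 2·5.23 = 10.46 m².
T⁴ = P/(εσA) = 7870/(0.73·5.67×10⁻⁸·10.46) = 1.818×10¹⁰ K⁴.
T = (1.818×10¹⁰)^(1/4).

T ≈ 367 K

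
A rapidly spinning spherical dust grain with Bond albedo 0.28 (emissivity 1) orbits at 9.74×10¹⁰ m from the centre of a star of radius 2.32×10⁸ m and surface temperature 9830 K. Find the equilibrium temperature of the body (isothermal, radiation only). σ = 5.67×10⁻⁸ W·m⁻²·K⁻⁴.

The star's surface emits σT_*⁴; at distance d the flux is S = σT_*⁴(R_*/d)².
S = 5.67×10⁻⁸·(9830)⁴·(2.32×10⁸/9.74×10¹⁰)² = 3004 W/m².
For an isothermal sphere T⁴ = (1−a)S/(4σ) = 9.536×10⁹ K⁴.

T ≈ 312 K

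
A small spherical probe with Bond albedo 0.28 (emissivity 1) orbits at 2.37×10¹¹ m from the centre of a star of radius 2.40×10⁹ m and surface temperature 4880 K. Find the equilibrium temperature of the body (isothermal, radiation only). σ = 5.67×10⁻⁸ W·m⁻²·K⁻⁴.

The star's surface emits σT_*⁴; at distance d the flux is S = σT_*⁴(R_*/d)².
S = 5.67×10⁻⁸·(4880)⁴·(2.40×10⁹/2.37×10¹¹)² = 3298 W/m².
For an isothermal sphere T⁴ = (1−a)S/(4σ) = 1.047×10¹⁰ K⁴.

T ≈ 320 K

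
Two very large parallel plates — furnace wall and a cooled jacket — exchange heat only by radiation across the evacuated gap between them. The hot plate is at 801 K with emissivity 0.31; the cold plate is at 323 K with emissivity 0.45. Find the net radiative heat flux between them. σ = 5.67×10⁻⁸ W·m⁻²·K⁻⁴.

For two infinite grey parallel plates, q = σ(T₁⁴ − T₂⁴)/(1/ε₁ + 1/ε₂ − 1).
T₁⁴ − T₂⁴ = 4.117×10¹¹ − 1.088×10¹⁰ = 4.008×10¹¹ K⁴.
1/ε₁ + 1/ε₂ − 1 = 3.226 + 2.222 − 1 = 4.448.
q = 5.67×10⁻⁸ × 4.008×10¹¹ / 4.448.

q ≈ 5110 W/m²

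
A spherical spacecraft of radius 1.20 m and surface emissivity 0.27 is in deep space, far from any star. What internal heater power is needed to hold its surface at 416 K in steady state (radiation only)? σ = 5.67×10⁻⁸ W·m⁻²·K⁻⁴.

P = εσ·4πr²·T⁴.
4πr² = 18.10 m²; T⁴ = 2.995×10¹⁰ K⁴.
P = 0.27·5.67×10⁻⁸·18.10·2.995×10¹⁰.

P ≈ 8300 W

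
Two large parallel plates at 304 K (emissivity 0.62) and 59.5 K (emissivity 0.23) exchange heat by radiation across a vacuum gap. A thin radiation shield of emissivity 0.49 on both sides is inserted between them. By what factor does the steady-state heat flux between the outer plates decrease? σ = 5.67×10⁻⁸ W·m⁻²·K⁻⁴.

factor ≈ 1.62

Without shield: q₀ = σΔ(T⁴)/(1/ε₁+1/ε₂−1) with denominator 4.961.
With shield the two gaps are in series; the resistances add: (1/ε₁+1/ε_s−1)+(1/ε_s+1/ε₂−1) = 2.654+5.389 = 8.042.
Heat-flux ratio q₀/q = 8.042/4.961.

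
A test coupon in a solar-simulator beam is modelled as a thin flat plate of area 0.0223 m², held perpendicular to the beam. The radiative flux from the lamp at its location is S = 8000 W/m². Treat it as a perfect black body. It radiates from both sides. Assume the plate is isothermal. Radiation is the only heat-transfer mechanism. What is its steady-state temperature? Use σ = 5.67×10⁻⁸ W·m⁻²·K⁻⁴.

T ≈ 515 K

At equilibrium, absorbed power = emitted power.
Absorbing cross-section = A = 0.02230 m²; emitting surface = 2A = 0.04460 m² (ratio 2).
S·A_cross = εσ·A_surf·T⁴  ⇒  T⁴ = S/(2σ).
T⁴ = 1.00·8000/(2·5.67×10⁻⁸) = 7.055×10¹⁰ K⁴.
T = (7.055×10¹⁰)^(1/4).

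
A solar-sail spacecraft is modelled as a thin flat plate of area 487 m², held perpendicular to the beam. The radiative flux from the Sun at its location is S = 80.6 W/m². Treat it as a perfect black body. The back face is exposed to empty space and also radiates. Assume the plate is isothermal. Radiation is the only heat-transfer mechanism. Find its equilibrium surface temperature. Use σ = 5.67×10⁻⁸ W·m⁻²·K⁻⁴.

At equilibrium, absorbed power = emitted power.
Absorbing cross-section = A = 487.0 m²; emitting surface = 2A = 974.0 m² (ratio 2).
S·A_cross = εσ·A_surf·T⁴  ⇒  T⁴ = S/(2σ).
T⁴ = 1.00·80.6/(2·5.67×10⁻⁸) = 7.108×10⁸ K⁴.
T = (7.108×10⁸)^(1/4).

T ≈ 163 K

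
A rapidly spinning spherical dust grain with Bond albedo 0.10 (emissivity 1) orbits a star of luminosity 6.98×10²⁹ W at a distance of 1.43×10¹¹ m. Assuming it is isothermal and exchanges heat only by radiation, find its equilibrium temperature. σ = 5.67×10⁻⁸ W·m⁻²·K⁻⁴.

T ≈ 1810 K

First find the stellar flux at distance d: S = L/(4πd²) = 6.98×10²⁹/(4π·(1.43×10¹¹)²) = 2.716×10⁶ W/m².
For an isothermal sphere, absorbed (1−a)S·πr² = emitted σ·4πr²·T⁴, so T⁴ = (1−a)S/(4σ).
T⁴ = 0.900·2.716×10⁶/(4·5.67×10⁻⁸) = 1.078×10¹³ K⁴.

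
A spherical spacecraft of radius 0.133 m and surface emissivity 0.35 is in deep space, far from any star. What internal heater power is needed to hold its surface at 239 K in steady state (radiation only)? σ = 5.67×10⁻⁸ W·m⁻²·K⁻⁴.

P = εσ·4πr²·T⁴.
4πr² = 0.2223 m²; T⁴ = 3.263×10⁹ K⁴.
P = 0.35·5.67×10⁻⁸·0.2223·3.263×10⁹.

P ≈ 14.4 W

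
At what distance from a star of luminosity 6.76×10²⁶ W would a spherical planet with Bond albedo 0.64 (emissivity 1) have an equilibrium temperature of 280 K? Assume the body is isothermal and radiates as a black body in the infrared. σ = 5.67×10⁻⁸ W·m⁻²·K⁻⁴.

d ≈ 1.18×10¹¹ m

For an isothermal black-emitting sphere, (1−a)S·πr² = σ·4πr²·T⁴ ⇒ S = 4σT⁴/(1−a).
S = 4·5.67×10⁻⁸·(280)⁴/0.360 = 3872 W/m².
Flux falls as S = L/(4πd²), so d = √(L/(4πS)) = √(6.76×10²⁶/(4π·3872)).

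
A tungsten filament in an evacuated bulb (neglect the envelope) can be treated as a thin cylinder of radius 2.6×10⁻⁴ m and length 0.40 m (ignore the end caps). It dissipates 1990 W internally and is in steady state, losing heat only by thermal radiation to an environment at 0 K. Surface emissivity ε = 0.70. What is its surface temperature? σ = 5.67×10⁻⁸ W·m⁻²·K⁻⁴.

T ≈ 2960 K

Steady state: internal power = radiated power, P = εσA T⁴.
Radiating area A = 2πrL = 6.535×10⁻⁴ m².
T⁴ = P/(εσA) = 1990/(0.70·5.67×10⁻⁸·6.535×10⁻⁴) = 7.673×10¹³ K⁴.
T = (7.673×10¹³)^(1/4).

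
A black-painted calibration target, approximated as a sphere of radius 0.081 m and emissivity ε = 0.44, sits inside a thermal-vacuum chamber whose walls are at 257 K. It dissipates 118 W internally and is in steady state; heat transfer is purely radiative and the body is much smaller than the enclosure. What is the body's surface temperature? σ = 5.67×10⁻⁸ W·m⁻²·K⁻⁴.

For a small grey body in a large enclosure, net radiated power = εσA(T⁴ − T_w⁴).
Steady state: P = εσA(T⁴ − T_w⁴) with A = 4πr² = 0.08245 m².
T⁴ = P/(εσA) + T_w⁴ = 118/(0.44·5.67×10⁻⁸·0.08245) + (257)⁴
    = 5.737×10¹⁰ + 4.362×10⁹ = 6.173×10¹⁰ K⁴.

T ≈ 498 K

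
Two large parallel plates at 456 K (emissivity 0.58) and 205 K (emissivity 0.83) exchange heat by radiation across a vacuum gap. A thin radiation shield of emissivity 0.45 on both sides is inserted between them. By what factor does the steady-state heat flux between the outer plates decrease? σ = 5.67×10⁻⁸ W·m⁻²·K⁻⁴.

factor ≈ 2.79

Without shield: q₀ = σΔ(T⁴)/(1/ε₁+1/ε₂−1) with denominator 1.929.
With shield the two gaps are in series; the resistances add: (1/ε₁+1/ε_s−1)+(1/ε_s+1/ε₂−1) = 2.946+2.427 = 5.373.
Heat-flux ratio q₀/q = 5.373/1.929.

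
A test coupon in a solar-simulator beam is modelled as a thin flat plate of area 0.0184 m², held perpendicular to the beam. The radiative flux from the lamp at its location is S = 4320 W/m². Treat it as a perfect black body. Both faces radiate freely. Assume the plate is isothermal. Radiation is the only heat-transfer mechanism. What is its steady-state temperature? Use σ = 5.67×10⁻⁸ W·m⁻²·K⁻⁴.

At equilibrium, absorbed power = emitted power.
Absorbing cross-section = A = 0.01840 m²; emitting surface = 2A = 0.03680 m² (ratio 2).
S·A_cross = εσ·A_surf·T⁴  ⇒  T⁴ = S/(2σ).
T⁴ = 1.00·4320/(2·5.67×10⁻⁸) = 3.810×10¹⁰ K⁴.
T = (3.810×10¹⁰)^(1/4).

T ≈ 442 K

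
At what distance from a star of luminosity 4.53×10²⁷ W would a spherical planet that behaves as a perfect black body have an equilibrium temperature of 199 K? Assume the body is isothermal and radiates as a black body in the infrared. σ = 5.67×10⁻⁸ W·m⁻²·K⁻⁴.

d ≈ 1.01×10¹² m

For an isothermal black-emitting sphere, (1−a)S·πr² = σ·4πr²·T⁴ ⇒ S = 4σT⁴/(1−a).
S = 4·5.67×10⁻⁸·(199)⁴/1.00 = 355.7 W/m².
Flux falls as S = L/(4πd²), so d = √(L/(4πS)) = √(4.53×10²⁷/(4π·355.7)).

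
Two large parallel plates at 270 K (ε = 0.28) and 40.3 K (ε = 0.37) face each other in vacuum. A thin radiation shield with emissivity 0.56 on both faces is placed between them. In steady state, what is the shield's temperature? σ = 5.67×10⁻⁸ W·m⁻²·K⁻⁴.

T_s ≈ 221 K

In steady state the net flux on the hot side equals that on the cold side.
σ(T₁⁴−T_s⁴)/D₁ = σ(T_s⁴−T₂⁴)/D₂, with D₁ = 1/ε₁+1/ε_s−1 = 4.357, D₂ = 1/ε_s+1/ε₂−1 = 3.488.
Solve for T_s⁴: T_s⁴ = (D₂·T₁⁴ + D₁·T₂⁴)/(D₁+D₂) = 2.364×10⁹ K⁴.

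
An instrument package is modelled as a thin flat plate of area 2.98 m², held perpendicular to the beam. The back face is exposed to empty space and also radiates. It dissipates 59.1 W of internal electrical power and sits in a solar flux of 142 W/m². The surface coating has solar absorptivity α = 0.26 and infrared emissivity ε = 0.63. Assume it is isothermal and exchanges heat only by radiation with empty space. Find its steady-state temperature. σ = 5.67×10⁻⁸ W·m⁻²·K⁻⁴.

At steady state, absorbed solar power + internal power = radiated power.
Absorbed: α·S·A_cross = 0.26·142·2.980 = 110.0 W (cross-section A).
Total input = 110.0 + 59.1 = 169.1 W.
Radiated: εσ·A_surf·T⁴ with A_surf = 2A = 5.960 m².
T⁴ = 169.1/(0.63·5.67×10⁻⁸·5.960) = 7.944×10⁸ K⁴.

T ≈ 168 K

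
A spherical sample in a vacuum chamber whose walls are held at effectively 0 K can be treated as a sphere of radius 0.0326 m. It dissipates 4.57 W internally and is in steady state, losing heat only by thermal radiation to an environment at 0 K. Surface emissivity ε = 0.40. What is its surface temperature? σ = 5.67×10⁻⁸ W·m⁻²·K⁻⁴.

Steady state: internal power = radiated power, P = εσA T⁴.
Radiating area A = 4πr² = 0.01336 m².
T⁴ = P/(εσA) = 4.57/(0.40·5.67×10⁻⁸·0.01336) = 1.509×10¹⁰ K⁴.
T = (1.509×10¹⁰)^(1/4).

T ≈ 350 K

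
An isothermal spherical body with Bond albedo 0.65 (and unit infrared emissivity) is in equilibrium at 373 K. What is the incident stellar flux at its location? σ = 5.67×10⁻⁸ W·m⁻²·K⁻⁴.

(1−a)S·πr² = σ·4πr²·T⁴ ⇒ S = 4σT⁴/(1−a).
S = 4·5.67×10⁻⁸·1.936×10¹⁰/0.350.

S ≈ 12500 W/m²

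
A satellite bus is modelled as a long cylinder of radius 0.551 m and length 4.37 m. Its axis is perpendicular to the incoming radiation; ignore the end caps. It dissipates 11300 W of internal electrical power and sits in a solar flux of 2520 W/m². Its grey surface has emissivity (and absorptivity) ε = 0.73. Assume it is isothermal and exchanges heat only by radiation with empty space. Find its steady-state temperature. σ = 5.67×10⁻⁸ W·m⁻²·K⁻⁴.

At steady state, absorbed solar power + internal power = radiated power.
Absorbed: α·S·A_cross = 0.73·2520·4.816 = 8859 W (cross-section 2rL).
Total input = 8859 + 11300 = 20160 W.
Radiated: εσ·A_surf·T⁴ with A_surf = 2πrL = 15.13 m².
T⁴ = 20160/(0.73·5.67×10⁻⁸·15.13) = 3.219×10¹⁰ K⁴.

T ≈ 424 K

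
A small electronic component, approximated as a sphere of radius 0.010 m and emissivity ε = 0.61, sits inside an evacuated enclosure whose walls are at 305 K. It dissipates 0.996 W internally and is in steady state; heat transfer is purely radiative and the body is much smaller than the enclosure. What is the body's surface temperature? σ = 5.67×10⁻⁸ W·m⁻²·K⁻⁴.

For a small grey body in a large enclosure, net radiated power = εσA(T⁴ − T_w⁴).
Steady state: P = εσA(T⁴ − T_w⁴) with A = 4πr² = 0.001257 m².
T⁴ = P/(εσA) + T_w⁴ = 0.996/(0.61·5.67×10⁻⁸·0.001257) + (305)⁴
    = 2.292×10¹⁰ + 8.654×10⁹ = 3.157×10¹⁰ K⁴.

T ≈ 422 K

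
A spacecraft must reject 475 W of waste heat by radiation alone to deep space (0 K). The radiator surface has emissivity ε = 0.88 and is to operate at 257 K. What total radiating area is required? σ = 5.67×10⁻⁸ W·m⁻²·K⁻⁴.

P = εσA T⁴ ⇒ A = P/(εσT⁴).
T⁴ = 4.362×10⁹ K⁴.
A = 475/(0.88 × 5.67×10⁻⁸ × 4.362×10⁹).

A ≈ 2.18 m²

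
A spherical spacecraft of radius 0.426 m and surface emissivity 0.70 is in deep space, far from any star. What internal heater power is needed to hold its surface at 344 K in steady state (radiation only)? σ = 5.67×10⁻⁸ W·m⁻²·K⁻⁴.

P = εσ·4πr²·T⁴.
4πr² = 2.280 m²; T⁴ = 1.400×10¹⁰ K⁴.
P = 0.70·5.67×10⁻⁸·2.280·1.400×10¹⁰.

P ≈ 1270 W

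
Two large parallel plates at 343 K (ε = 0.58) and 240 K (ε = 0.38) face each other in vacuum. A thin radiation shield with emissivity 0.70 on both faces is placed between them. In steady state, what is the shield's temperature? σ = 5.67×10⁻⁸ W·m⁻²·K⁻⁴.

In steady state the net flux on the hot side equals that on the cold side.
σ(T₁⁴−T_s⁴)/D₁ = σ(T_s⁴−T₂⁴)/D₂, with D₁ = 1/ε₁+1/ε_s−1 = 2.153, D₂ = 1/ε_s+1/ε₂−1 = 3.060.
Solve for T_s⁴: T_s⁴ = (D₂·T₁⁴ + D₁·T₂⁴)/(D₁+D₂) = 9.495×10⁹ K⁴.

T_s ≈ 312 K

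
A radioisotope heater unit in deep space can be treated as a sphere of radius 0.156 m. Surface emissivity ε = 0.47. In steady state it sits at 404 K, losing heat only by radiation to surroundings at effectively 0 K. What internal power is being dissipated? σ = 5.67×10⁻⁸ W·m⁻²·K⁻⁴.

Steady state: P = εσA T⁴.
A = 4πr² = 0.3058 m²; T⁴ = (404)⁴ = 2.664×10¹⁰ K⁴.
P = 0.47 × 5.67×10⁻⁸ × 0.3058 × 2.664×10¹⁰.

P ≈ 217 W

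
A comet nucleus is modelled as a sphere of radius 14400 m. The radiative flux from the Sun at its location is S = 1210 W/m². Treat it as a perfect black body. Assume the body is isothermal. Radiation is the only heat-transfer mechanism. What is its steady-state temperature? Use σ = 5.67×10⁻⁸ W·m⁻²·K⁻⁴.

T ≈ 270 K

At equilibrium, absorbed power = emitted power.
Absorbing cross-section = πr² = 6.514×10⁸ m²; emitting surface = 4πr² = 2.606×10⁹ m² (ratio 4).
S·A_cross = εσ·A_surf·T⁴  ⇒  T⁴ = S/(4σ).
T⁴ = 1.00·1210/(4·5.67×10⁻⁸) = 5.335×10⁹ K⁴.
T = (5.335×10⁹)^(1/4).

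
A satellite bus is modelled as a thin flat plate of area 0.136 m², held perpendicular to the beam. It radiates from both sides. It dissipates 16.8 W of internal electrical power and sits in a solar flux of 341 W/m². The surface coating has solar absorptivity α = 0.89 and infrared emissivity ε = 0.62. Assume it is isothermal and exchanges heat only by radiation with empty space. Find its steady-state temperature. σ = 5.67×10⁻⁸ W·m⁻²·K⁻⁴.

At steady state, absorbed solar power + internal power = radiated power.
Absorbed: α·S·A_cross = 0.89·341·0.1360 = 41.27 W (cross-section A).
Total input = 41.27 + 16.8 = 58.07 W.
Radiated: εσ·A_surf·T⁴ with A_surf = 2A = 0.2720 m².
T⁴ = 58.07/(0.62·5.67×10⁻⁸·0.2720) = 6.074×10⁹ K⁴.

T ≈ 279 K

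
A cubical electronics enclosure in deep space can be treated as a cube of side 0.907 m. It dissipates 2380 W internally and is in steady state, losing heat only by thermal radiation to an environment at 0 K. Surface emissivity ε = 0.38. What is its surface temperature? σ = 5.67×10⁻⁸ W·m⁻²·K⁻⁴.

Steady state: internal power = radiated power, P = εσA T⁴.
Radiating area A = 6L² = 4.936 m².
T⁴ = P/(εσA) = 2380/(0.38·5.67×10⁻⁸·4.936) = 2.238×10¹⁰ K⁴.
T = (2.238×10¹⁰)^(1/4).

T ≈ 387 K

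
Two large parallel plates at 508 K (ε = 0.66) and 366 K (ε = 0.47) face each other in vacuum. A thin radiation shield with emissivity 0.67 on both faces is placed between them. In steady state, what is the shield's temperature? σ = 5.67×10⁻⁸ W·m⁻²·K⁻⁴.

T_s ≈ 462 K

In steady state the net flux on the hot side equals that on the cold side.
σ(T₁⁴−T_s⁴)/D₁ = σ(T_s⁴−T₂⁴)/D₂, with D₁ = 1/ε₁+1/ε_s−1 = 2.008, D₂ = 1/ε_s+1/ε₂−1 = 2.620.
Solve for T_s⁴: T_s⁴ = (D₂·T₁⁴ + D₁·T₂⁴)/(D₁+D₂) = 4.549×10¹⁰ K⁴.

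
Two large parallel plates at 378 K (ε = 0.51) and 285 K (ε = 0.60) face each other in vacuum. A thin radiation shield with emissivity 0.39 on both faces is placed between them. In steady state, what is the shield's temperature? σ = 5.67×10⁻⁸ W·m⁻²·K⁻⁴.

T_s ≈ 339 K

In steady state the net flux on the hot side equals that on the cold side.
σ(T₁⁴−T_s⁴)/D₁ = σ(T_s⁴−T₂⁴)/D₂, with D₁ = 1/ε₁+1/ε_s−1 = 3.525, D₂ = 1/ε_s+1/ε₂−1 = 3.231.
Solve for T_s⁴: T_s⁴ = (D₂·T₁⁴ + D₁·T₂⁴)/(D₁+D₂) = 1.321×10¹⁰ K⁴.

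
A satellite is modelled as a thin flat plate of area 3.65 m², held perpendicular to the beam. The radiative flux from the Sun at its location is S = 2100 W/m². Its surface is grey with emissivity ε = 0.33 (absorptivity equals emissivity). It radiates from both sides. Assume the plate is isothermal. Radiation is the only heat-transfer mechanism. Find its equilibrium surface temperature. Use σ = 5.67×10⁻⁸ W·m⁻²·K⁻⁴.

T ≈ 369 K

At equilibrium, absorbed power = emitted power.
Absorbing cross-section = A = 3.650 m²; emitting surface = 2A = 7.300 m² (ratio 2).
εS·A_cross = εσ·A_surf·T⁴  ⇒  T⁴ = S/(2σ)   (ε cancels).
T⁴ = 2100/(2·5.67×10⁻⁸) = 1.852×10¹⁰ K⁴.
T = (1.852×10¹⁰)^(1/4).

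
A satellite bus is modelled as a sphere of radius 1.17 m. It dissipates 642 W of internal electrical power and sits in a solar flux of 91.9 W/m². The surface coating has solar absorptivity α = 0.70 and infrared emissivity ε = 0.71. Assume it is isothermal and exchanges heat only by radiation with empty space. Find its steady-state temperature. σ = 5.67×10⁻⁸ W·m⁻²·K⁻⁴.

T ≈ 191 K

At steady state, absorbed solar power + internal power = radiated power.
Absorbed: α·S·A_cross = 0.70·91.9·4.301 = 276.7 W (cross-section πr²).
Total input = 276.7 + 642 = 918.7 W.
Radiated: εσ·A_surf·T⁴ with A_surf = 4πr² = 17.20 m².
T⁴ = 918.7/(0.71·5.67×10⁻⁸·17.20) = 1.327×10⁹ K⁴.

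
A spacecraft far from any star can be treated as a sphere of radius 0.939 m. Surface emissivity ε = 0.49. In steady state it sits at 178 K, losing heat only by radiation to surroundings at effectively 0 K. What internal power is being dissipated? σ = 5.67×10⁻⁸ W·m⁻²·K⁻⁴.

Steady state: P = εσA T⁴.
A = 4πr² = 11.08 m²; T⁴ = (178)⁴ = 1.004×10⁹ K⁴.
P = 0.49 × 5.67×10⁻⁸ × 11.08 × 1.004×10⁹.

P ≈ 309 W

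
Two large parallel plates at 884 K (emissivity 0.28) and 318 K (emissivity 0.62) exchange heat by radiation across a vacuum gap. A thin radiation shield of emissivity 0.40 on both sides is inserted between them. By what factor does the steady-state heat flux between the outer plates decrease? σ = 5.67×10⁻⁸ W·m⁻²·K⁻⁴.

Without shield: q₀ = σΔ(T⁴)/(1/ε₁+1/ε₂−1) with denominator 4.184.
With shield the two gaps are in series; the resistances add: (1/ε₁+1/ε_s−1)+(1/ε_s+1/ε₂−1) = 5.071+3.113 = 8.184.
Heat-flux ratio q₀/q = 8.184/4.184.

factor ≈ 1.96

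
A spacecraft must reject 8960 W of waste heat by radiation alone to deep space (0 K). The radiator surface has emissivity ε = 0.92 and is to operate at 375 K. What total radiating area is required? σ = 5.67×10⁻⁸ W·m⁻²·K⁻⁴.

P = εσA T⁴ ⇒ A = P/(εσT⁴).
T⁴ = 1.978×10¹⁰ K⁴.
A = 8960/(0.92 × 5.67×10⁻⁸ × 1.978×10¹⁰).

A ≈ 8.69 m²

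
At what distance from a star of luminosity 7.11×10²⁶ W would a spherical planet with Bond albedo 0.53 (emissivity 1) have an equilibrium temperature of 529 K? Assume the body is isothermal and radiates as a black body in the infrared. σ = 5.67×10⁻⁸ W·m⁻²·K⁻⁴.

For an isothermal black-emitting sphere, (1−a)S·πr² = σ·4πr²·T⁴ ⇒ S = 4σT⁴/(1−a).
S = 4·5.67×10⁻⁸·(529)⁴/0.470 = 37790 W/m².
Flux falls as S = L/(4πd²), so d = √(L/(4πS)) = √(7.11×10²⁶/(4π·37790)).

d ≈ 3.87×10¹⁰ m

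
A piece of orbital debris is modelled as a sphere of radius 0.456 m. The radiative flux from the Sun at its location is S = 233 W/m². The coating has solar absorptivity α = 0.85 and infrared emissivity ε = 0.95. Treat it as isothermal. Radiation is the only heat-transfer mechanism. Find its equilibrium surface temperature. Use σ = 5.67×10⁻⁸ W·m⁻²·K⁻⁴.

At equilibrium, absorbed power = emitted power.
Absorbing cross-section = πr² = 0.6533 m²; emitting surface = 4πr² = 2.613 m² (ratio 4).
αS·A_cross = εσ·A_surf·T⁴  ⇒  T⁴ = αS/(ε·4σ).
T⁴ = 0.850·233/(0.95·4·5.67×10⁻⁸) = 9.192×10⁸ K⁴.
T = (9.192×10⁸)^(1/4).

T ≈ 174 K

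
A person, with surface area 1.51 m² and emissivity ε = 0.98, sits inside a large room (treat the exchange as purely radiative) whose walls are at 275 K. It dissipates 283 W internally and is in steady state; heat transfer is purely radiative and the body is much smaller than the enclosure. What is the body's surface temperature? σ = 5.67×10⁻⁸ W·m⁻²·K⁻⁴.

For a small grey body in a large enclosure, net radiated power = εσA(T⁴ − T_w⁴).
Steady state: P = εσA(T⁴ − T_w⁴) with A = 1.51 m².
T⁴ = P/(εσA) + T_w⁴ = 283/(0.98·5.67×10⁻⁸·1.510) + (275)⁴
    = 3.373×10⁹ + 5.719×10⁹ = 9.092×10⁹ K⁴.

T ≈ 309 K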